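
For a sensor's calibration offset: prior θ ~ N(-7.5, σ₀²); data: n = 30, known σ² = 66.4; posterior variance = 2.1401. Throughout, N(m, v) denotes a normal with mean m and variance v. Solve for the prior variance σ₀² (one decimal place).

Posterior precision equals prior precision plus data precision: 1/σ_n² = 1/σ₀² + n/σ².
So 1/σ₀² = 1/2.1401 − 30/66.4 = 0.467268 − 0.451807 = 0.015461.
Hence σ₀² = 1/0.015461 ≈ 64.7.

σ₀² = 64.7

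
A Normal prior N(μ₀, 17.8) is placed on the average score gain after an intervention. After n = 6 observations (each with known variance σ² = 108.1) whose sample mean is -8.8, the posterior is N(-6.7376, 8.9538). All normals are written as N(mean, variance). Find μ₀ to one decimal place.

μ₀ = -4.7

The posterior mean is a precision-weighted average: μ_n = (τ₀μ₀ + τ_data·x̄)/(τ₀+τ_data), with τ₀=1/σ₀² and τ_data=n/σ².
Here τ₀ = 1/17.8 = 0.056180 and τ_data = 6/108.1 = 0.055504, so τ_n = 0.111684.
Rearranging for μ₀: μ₀ = (μ_n·τ_n − τ_data·x̄)/τ₀ = (-6.7376·0.111684 − 0.055504·-8.8) / 0.056180 = -0.264047/0.056180 ≈ -4.7.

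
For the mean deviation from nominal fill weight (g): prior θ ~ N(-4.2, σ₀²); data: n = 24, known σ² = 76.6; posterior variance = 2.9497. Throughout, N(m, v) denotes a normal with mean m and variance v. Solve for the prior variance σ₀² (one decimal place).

For the Normal–Normal model with known σ², precisions add: τ_n = τ₀ + n/σ².
So 1/σ₀² = 1/2.9497 − 24/76.6 = 0.339018 − 0.313316 = 0.025702.
Hence σ₀² = 1/0.025702 ≈ 38.9.

σ₀² = 38.9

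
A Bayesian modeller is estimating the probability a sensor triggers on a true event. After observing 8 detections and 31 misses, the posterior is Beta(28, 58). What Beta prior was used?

Beta(20, 27)

Beta is conjugate to the binomial likelihood: posterior = Beta(α+s, β+f).
So α = 28 − 8 = 20 and β = 58 − 31 = 27.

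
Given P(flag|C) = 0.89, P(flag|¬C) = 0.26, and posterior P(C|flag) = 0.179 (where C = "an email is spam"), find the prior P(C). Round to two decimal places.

P(C) = 0.06

Bayes' rule in odds form gives O(C|E) = O(C)·[P(E|C)/P(E|¬C)], hence O(C) = O(C|E)/LR.
Posterior odds = 0.179/(1−0.179) = 0.2180. LR = 0.89/0.26 = 3.4231.
Prior odds = 0.2180/3.4231 = 0.0637, so P(C) = 0.0637/(1+0.0637) ≈ 0.06.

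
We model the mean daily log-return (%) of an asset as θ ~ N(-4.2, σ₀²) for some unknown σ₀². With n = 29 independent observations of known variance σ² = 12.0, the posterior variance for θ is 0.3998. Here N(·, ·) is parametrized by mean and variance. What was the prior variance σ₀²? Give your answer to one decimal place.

For the Normal–Normal model with known σ², precisions add: τ_n = τ₀ + n/σ².
So 1/σ₀² = 1/0.3998 − 29/12.0 = 2.501251 − 2.416667 = 0.084584.
Hence σ₀² = 1/0.084584 ≈ 11.8.

σ₀² = 11.8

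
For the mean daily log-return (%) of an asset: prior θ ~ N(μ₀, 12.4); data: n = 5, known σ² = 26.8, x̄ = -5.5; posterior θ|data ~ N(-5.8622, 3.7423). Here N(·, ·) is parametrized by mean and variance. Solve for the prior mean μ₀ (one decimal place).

μ₀ = -6.7

With known observation variance, the Normal–Normal posterior has precision τ_n = τ₀ + n/σ² and mean μ_n = (τ₀μ₀ + (n/σ²)x̄)/τ_n.
Here τ₀ = 1/12.4 = 0.080645 and τ_data = 5/26.8 = 0.186567, so τ_n = 0.267212.
Rearranging for μ₀: μ₀ = (μ_n·τ_n − τ_data·x̄)/τ₀ = (-5.8622·0.267212 − 0.186567·-5.5) / 0.080645 = -0.540332/0.080645 ≈ -6.7.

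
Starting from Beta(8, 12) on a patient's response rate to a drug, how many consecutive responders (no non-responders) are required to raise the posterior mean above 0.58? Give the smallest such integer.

k = 9

After k responders and 0 non-responders the posterior is Beta(8+k, 12), with mean (8+k)/(8+12+k).
Set (8+k)/(20+k) > 0.58 and solve: k > (0.58·20 − 8)/(1 − 0.58) = 8.571.
The smallest integer exceeding 8.571 is 9, and checking k=9: (17)/(29) = 0.5862 > 0.58.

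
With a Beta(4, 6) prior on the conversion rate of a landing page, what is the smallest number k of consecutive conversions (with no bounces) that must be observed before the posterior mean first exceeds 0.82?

k = 24

After k conversions and 0 bounces the posterior is Beta(4+k, 6), with mean (4+k)/(4+6+k).
Set (4+k)/(10+k) > 0.82 and solve: k > (0.82·10 − 4)/(1 − 0.82) = 23.333.
The smallest integer exceeding 23.333 is 24.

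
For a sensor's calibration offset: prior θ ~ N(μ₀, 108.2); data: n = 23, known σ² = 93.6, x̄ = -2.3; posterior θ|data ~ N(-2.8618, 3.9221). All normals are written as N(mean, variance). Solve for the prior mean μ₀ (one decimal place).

μ₀ = -17.8

The posterior mean is a precision-weighted average: μ_n = (τ₀μ₀ + τ_data·x̄)/(τ₀+τ_data), with τ₀=1/σ₀² and τ_data=n/σ².
Here τ₀ = 1/108.2 = 0.009242 and τ_data = 23/93.6 = 0.245726, so τ_n = 0.254968.
Rearranging for μ₀: μ₀ = (μ_n·τ_n − τ_data·x̄)/τ₀ = (-2.8618·0.254968 − 0.245726·-2.3) / 0.009242 = -0.164498/0.009242 ≈ -17.8.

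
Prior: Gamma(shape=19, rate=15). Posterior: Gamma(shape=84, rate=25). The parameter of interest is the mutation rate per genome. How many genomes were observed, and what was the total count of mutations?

n = 10 genomes with total 65 mutations

Gamma–Poisson conjugacy: posterior shape = α + Σxᵢ, posterior rate = β + n.
Matching: Σxᵢ = 84 − 19 = 65 and n = 25 − 15 = 10.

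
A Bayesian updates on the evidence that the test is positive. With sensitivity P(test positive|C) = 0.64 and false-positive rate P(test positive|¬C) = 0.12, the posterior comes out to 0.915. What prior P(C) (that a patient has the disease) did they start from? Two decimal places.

P(C) = 0.67

In odds form, posterior odds = prior odds × likelihood ratio, so prior odds = posterior odds ÷ LR.
Posterior odds = 0.915/(1−0.915) = 10.7647. LR = 0.64/0.12 = 5.3333.
Prior odds = 10.7647/5.3333 = 2.0184, so P(C) = 2.0184/(1+2.0184) ≈ 0.67.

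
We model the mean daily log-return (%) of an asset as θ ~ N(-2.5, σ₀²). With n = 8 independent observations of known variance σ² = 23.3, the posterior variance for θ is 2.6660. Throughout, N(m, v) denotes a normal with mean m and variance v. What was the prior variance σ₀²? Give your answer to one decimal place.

σ₀² = 31.5

For the Normal–Normal model with known σ², precisions add: τ_n = τ₀ + n/σ².
So 1/σ₀² = 1/2.6660 − 8/23.3 = 0.375094 − 0.343348 = 0.031746.
Hence σ₀² = 1/0.031746 ≈ 31.5.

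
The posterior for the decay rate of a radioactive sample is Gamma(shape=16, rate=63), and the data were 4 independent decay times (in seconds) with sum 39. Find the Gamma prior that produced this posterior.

Gamma(shape=12, rate=24)

Gamma–exponential conjugacy: posterior shape = α + n, posterior rate = β + Σtᵢ.
So α = 16 − 4 = 12 and β = 63 − 39 = 24.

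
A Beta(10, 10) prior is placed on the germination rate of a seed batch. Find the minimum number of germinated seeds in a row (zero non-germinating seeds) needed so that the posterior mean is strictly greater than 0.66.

After k germinated seeds and 0 non-germinating seeds the posterior is Beta(10+k, 10), with mean (10+k)/(10+10+k).
Set (10+k)/(20+k) > 0.66 and solve: k > (0.66·20 − 10)/(1 − 0.66) = 9.412.
The smallest integer exceeding 9.412 is 10, and checking k=10: (20)/(30) = 0.6667 > 0.66.

k = 10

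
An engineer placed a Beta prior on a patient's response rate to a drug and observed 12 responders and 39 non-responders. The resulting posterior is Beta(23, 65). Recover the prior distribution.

Beta is conjugate to the binomial likelihood: posterior = Beta(α+s, β+f).
Subtract the data counts: 23−12=11, 65−39=26.

Beta(11, 26)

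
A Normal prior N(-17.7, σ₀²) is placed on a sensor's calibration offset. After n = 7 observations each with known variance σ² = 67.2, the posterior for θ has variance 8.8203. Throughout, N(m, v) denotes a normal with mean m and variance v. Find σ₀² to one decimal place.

σ₀² = 108.6

Posterior precision equals prior precision plus data precision: 1/σ_n² = 1/σ₀² + n/σ².
So 1/σ₀² = 1/8.8203 − 7/67.2 = 0.113375 − 0.104167 = 0.009208.
Hence σ₀² = 1/0.009208 ≈ 108.6.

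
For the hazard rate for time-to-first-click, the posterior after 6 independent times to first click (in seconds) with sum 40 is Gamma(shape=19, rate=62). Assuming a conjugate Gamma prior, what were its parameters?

For an exponential likelihood with a Gamma(α, β) prior on the rate, n observations with total T give posterior Gamma(α+n, β+T).
So α = 19 − 6 = 13 and β = 62 − 40 = 22.

Gamma(shape=13, rate=22)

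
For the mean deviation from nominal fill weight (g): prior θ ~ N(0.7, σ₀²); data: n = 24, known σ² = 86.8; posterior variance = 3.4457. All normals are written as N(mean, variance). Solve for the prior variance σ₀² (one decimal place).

σ₀² = 72.9

For the Normal–Normal model with known σ², precisions add: τ_n = τ₀ + n/σ².
So 1/σ₀² = 1/3.4457 − 24/86.8 = 0.290217 − 0.276498 = 0.013719.
Hence σ₀² = 1/0.013719 ≈ 72.9.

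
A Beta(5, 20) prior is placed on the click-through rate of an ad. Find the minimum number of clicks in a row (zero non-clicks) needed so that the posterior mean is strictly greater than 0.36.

k = 7

After k clicks and 0 non-clicks the posterior is Beta(5+k, 20), with mean (5+k)/(5+20+k).
Set (5+k)/(25+k) > 0.36 and solve: k > (0.36·25 − 5)/(1 − 0.36) = 6.250.
The smallest integer exceeding 6.250 is 7.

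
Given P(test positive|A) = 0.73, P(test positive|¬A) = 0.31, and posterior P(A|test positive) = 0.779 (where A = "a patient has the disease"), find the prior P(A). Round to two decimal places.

In odds form, posterior odds = prior odds × likelihood ratio, so prior odds = posterior odds ÷ LR.
Posterior odds = 0.779/(1−0.779) = 3.5249. LR = 0.73/0.31 = 2.3548.
Prior odds = 3.5249/2.3548 = 1.4969, so P(A) = 1.4969/(1+1.4969) ≈ 0.60.

P(A) = 0.60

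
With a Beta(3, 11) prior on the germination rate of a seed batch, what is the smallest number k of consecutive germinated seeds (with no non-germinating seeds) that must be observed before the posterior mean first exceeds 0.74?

After k germinated seeds and 0 non-germinating seeds the posterior is Beta(3+k, 11), with mean (3+k)/(3+11+k).
Set (3+k)/(14+k) > 0.74 and solve: k > (0.74·14 − 3)/(1 − 0.74) = 28.308.
The smallest integer exceeding 28.308 is 29.

k = 29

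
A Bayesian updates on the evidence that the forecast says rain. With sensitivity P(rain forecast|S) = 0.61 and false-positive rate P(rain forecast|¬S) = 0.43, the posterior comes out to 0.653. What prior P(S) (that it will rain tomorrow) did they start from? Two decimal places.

P(S) = 0.57

In odds form, posterior odds = prior odds × likelihood ratio, so prior odds = posterior odds ÷ LR.
Posterior odds = 0.653/(1−0.653) = 1.8818. LR = 0.61/0.43 = 1.4186.
Prior odds = 1.8818/1.4186 = 1.3265, so P(S) = 1.3265/(1+1.3265) ≈ 0.57.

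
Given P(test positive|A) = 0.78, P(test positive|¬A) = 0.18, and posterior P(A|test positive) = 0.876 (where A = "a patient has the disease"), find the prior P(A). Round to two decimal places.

P(A) = 0.62

Bayes' rule in odds form gives O(A|E) = O(A)·[P(E|A)/P(E|¬A)], hence O(A) = O(A|E)/LR.
Posterior odds = 0.876/(1−0.876) = 7.0645. LR = 0.78/0.18 = 4.3333.
Prior odds = 7.0645/4.3333 = 1.6303, so P(A) = 1.6303/(1+1.6303) ≈ 0.62.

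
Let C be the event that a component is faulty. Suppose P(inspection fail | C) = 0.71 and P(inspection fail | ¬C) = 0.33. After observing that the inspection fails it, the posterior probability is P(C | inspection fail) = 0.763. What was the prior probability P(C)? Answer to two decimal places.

P(C) = 0.60

In odds form, posterior odds = prior odds × likelihood ratio, so prior odds = posterior odds ÷ LR.
Posterior odds = 0.763/(1−0.763) = 3.2194. LR = 0.71/0.33 = 2.1515.
Prior odds = 3.2194/2.1515 = 1.4964, so P(C) = 1.4964/(1+1.4964) ≈ 0.60.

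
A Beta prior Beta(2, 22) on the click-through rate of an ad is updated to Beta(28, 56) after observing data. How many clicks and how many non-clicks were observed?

A Beta(α, β) prior with s successes and f failures in binomial data gives a Beta(α+s, β+f) posterior.
Match parameters: s=28−2=26, f=56−22=34.

26 clicks and 34 non-clicks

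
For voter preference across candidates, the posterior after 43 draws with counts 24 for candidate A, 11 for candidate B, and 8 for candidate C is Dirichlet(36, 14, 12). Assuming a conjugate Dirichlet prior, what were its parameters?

For a Dirichlet(α) prior with multinomial counts c, the posterior is Dirichlet(α + c) componentwise.
Subtract each count from the matching posterior parameter: 36−24=12, 14−11=3, 12−8=4.

Dirichlet(12, 3, 4)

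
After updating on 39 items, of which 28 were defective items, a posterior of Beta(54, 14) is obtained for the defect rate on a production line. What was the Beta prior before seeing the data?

Beta is conjugate to the binomial likelihood: posterior = Beta(a+s, b+f).
So a = 54 − 28 = 26 and b = 14 − 11 = 3.

Beta(26, 3)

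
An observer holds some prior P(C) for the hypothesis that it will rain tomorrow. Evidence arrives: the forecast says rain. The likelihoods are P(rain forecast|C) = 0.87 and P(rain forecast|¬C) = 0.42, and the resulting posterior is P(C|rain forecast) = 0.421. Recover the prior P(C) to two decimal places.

P(C) = 0.26

In odds form, posterior odds = prior odds × likelihood ratio, so prior odds = posterior odds ÷ LR.
Posterior odds = 0.421/(1−0.421) = 0.7271. LR = 0.87/0.42 = 2.0714.
Prior odds = 0.7271/2.0714 = 0.3510, so P(C) = 0.3510/(1+0.3510) ≈ 0.26.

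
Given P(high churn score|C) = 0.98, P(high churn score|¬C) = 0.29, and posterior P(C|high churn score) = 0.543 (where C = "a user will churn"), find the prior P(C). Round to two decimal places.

In odds form, posterior odds = prior odds × likelihood ratio, so prior odds = posterior odds ÷ LR.
Posterior odds = 0.543/(1−0.543) = 1.1882. LR = 0.98/0.29 = 3.3793.
Prior odds = 1.1882/3.3793 = 0.3516, so P(C) = 0.3516/(1+0.3516) ≈ 0.26.

P(C) = 0.26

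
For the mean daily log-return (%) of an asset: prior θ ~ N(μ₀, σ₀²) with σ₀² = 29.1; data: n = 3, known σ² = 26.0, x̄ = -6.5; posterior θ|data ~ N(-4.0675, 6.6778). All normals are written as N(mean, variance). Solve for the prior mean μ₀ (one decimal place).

The posterior mean is a precision-weighted average: μ_n = (τ₀μ₀ + τ_data·x̄)/(τ₀+τ_data), with τ₀=1/σ₀² and τ_data=n/σ².
Here τ₀ = 1/29.1 = 0.034364 and τ_data = 3/26.0 = 0.115385, so τ_n = 0.149749.
Rearranging for μ₀: μ₀ = (μ_n·τ_n − τ_data·x̄)/τ₀ = (-4.0675·0.149749 − 0.115385·-6.5) / 0.034364 = 0.140898/0.034364 ≈ 4.1.

μ₀ = 4.1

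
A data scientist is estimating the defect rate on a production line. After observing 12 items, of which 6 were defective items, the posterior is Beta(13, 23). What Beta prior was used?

Beta(7, 17)

A Beta(a, b) prior with s successes and f failures in binomial data gives a Beta(a+s, b+f) posterior.
Subtract the data counts: 13−6=7, 23−6=17.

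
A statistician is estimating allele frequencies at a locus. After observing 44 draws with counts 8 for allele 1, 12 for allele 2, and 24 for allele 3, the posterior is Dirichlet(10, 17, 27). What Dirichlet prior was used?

Dirichlet(2, 5, 3)

For a Dirichlet(α) prior with multinomial counts c, the posterior is Dirichlet(α + c) componentwise.
Subtract each count from the matching posterior parameter: 10−8=2, 17−12=5, 27−24=3.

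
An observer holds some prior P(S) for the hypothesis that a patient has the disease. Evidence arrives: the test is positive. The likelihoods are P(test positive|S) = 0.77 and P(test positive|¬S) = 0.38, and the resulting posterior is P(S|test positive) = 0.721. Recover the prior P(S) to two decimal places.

Bayes' rule in odds form gives O(S|E) = O(S)·[P(E|S)/P(E|¬S)], hence O(S) = O(S|E)/LR.
Posterior odds = 0.721/(1−0.721) = 2.5842. LR = 0.77/0.38 = 2.0263.
Prior odds = 2.5842/2.0263 = 1.2753, so P(S) = 1.2753/(1+1.2753) ≈ 0.56.

P(S) = 0.56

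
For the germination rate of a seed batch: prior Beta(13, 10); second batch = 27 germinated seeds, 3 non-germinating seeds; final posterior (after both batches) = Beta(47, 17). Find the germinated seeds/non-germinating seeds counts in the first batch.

Sequential conjugate updates are equivalent to a single update on the pooled data, so total successes = posterior α − prior α and total failures = posterior β − prior β.
Total across both batches: 47−13=34 germinated seeds, 17−10=7 non-germinating seeds.
Subtract the second batch: 34−27=7 germinated seeds and 7−3=4 non-germinating seeds.

7 germinated seeds and 4 non-germinating seeds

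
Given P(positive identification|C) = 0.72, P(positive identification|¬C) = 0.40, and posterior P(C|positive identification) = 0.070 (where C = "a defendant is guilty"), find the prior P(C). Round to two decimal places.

Bayes' rule in odds form gives O(C|E) = O(C)·[P(E|C)/P(E|¬C)], hence O(C) = O(C|E)/LR.
Posterior odds = 0.070/(1−0.070) = 0.0753. LR = 0.72/0.40 = 1.8000.
Prior odds = 0.0753/1.8000 = 0.0418, so P(C) = 0.0418/(1+0.0418) ≈ 0.04.

P(C) = 0.04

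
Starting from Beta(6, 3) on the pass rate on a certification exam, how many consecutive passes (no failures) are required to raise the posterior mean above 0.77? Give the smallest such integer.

After k passes and 0 failures the posterior is Beta(6+k, 3), with mean (6+k)/(6+3+k).
Set (6+k)/(9+k) > 0.77 and solve: k > (0.77·9 − 6)/(1 − 0.77) = 4.043.
The smallest integer exceeding 4.043 is 5, and checking k=5: (11)/(14) = 0.7857 > 0.77.

k = 5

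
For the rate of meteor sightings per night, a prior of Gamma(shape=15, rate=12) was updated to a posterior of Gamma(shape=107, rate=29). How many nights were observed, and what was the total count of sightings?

Gamma–Poisson conjugacy: posterior shape = α + Σxᵢ, posterior rate = β + n.
Matching: Σxᵢ = 107 − 15 = 92 and n = 29 − 12 = 17.

n = 17 nights with total 92 sightings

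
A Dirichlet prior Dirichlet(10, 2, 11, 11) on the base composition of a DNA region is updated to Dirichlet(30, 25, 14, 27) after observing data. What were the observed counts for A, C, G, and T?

For a Dirichlet(α) prior with multinomial counts c, the posterior is Dirichlet(α + c) componentwise.
Counts are posterior − prior componentwise: 30−10=20, 25−2=23, 14−11=3, 27−11=16.

counts (20, 23, 3, 16)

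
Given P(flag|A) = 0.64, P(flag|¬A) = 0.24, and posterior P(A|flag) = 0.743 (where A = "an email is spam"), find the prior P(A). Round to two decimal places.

P(A) = 0.52

In odds form, posterior odds = prior odds × likelihood ratio, so prior odds = posterior odds ÷ LR.
Posterior odds = 0.743/(1−0.743) = 2.8911. LR = 0.64/0.24 = 2.6667.
Prior odds = 2.8911/2.6667 = 1.0841, so P(A) = 1.0841/(1+1.0841) ≈ 0.52.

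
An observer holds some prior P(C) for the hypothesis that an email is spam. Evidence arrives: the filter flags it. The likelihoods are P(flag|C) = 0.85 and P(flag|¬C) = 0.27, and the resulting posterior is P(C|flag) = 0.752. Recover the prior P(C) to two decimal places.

Bayes' rule in odds form gives O(C|E) = O(C)·[P(E|C)/P(E|¬C)], hence O(C) = O(C|E)/LR.
Posterior odds = 0.752/(1−0.752) = 3.0323. LR = 0.85/0.27 = 3.1481.
Prior odds = 3.0323/3.1481 = 0.9632, so P(C) = 0.9632/(1+0.9632) ≈ 0.49.

P(C) = 0.49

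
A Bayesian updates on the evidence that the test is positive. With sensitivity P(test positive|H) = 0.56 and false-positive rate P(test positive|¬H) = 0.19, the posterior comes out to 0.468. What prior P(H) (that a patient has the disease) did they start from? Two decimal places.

P(H) = 0.23

Bayes' rule in odds form gives O(H|E) = O(H)·[P(E|H)/P(E|¬H)], hence O(H) = O(H|E)/LR.
Posterior odds = 0.468/(1−0.468) = 0.8797. LR = 0.56/0.19 = 2.9474.
Prior odds = 0.8797/2.9474 = 0.2985, so P(H) = 0.2985/(1+0.2985) ≈ 0.23.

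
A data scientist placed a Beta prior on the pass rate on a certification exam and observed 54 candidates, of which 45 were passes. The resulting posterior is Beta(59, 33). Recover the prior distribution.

Beta(14, 24)

A Beta(α, β) prior with s successes and f failures in binomial data gives a Beta(α+s, β+f) posterior.
Subtract the data counts: 59−45=14, 33−9=24.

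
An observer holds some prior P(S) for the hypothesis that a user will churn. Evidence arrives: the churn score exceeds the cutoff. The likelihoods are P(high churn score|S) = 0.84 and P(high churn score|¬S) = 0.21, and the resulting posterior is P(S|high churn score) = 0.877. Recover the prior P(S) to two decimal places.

Bayes' rule in odds form gives O(S|E) = O(S)·[P(E|S)/P(E|¬S)], hence O(S) = O(S|E)/LR.
Posterior odds = 0.877/(1−0.877) = 7.1301. LR = 0.84/0.21 = 4.0000.
Prior odds = 7.1301/4.0000 = 1.7825, so P(S) = 1.7825/(1+1.7825) ≈ 0.64.

P(S) = 0.64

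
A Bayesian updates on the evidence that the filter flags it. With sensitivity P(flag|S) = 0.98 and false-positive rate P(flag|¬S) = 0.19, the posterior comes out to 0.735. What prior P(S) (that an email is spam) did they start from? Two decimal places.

In odds form, posterior odds = prior odds × likelihood ratio, so prior odds = posterior odds ÷ LR.
Posterior odds = 0.735/(1−0.735) = 2.7736. LR = 0.98/0.19 = 5.1579.
Prior odds = 2.7736/5.1579 = 0.5377, so P(S) = 0.5377/(1+0.5377) ≈ 0.35.

P(S) = 0.35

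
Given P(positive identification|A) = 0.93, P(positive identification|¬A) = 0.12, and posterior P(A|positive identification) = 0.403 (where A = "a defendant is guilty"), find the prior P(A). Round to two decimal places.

P(A) = 0.08

Bayes' rule in odds form gives O(A|E) = O(A)·[P(E|A)/P(E|¬A)], hence O(A) = O(A|E)/LR.
Posterior odds = 0.403/(1−0.403) = 0.6750. LR = 0.93/0.12 = 7.7500.
Prior odds = 0.6750/7.7500 = 0.0871, so P(A) = 0.0871/(1+0.0871) ≈ 0.08.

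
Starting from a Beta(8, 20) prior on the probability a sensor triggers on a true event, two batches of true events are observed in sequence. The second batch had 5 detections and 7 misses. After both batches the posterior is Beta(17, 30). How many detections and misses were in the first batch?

Sequential conjugate updates are equivalent to a single update on the pooled data, so total successes = posterior α − prior α and total failures = posterior β − prior β.
Total across both batches: 17−8=9 detections, 30−20=10 misses.
Subtract the second batch: 9−5=4 detections and 10−7=3 misses.

4 detections and 3 misses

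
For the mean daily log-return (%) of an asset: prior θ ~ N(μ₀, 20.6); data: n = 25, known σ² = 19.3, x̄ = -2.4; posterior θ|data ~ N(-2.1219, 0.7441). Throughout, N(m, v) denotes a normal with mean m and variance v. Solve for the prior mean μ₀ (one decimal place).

The posterior mean is a precision-weighted average: μ_n = (τ₀μ₀ + τ_data·x̄)/(τ₀+τ_data), with τ₀=1/σ₀² and τ_data=n/σ².
Here τ₀ = 1/20.6 = 0.048544 and τ_data = 25/19.3 = 1.295337, so τ_n = 1.343881.
Rearranging for μ₀: μ₀ = (μ_n·τ_n − τ_data·x̄)/τ₀ = (-2.1219·1.343881 − 1.295337·-2.4) / 0.048544 = 0.257228/0.048544 ≈ 5.3.

μ₀ = 5.3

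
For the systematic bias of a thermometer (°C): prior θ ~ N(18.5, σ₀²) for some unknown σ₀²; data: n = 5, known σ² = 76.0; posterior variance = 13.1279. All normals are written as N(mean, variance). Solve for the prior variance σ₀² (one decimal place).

Posterior precision equals prior precision plus data precision: 1/σ_n² = 1/σ₀² + n/σ².
So 1/σ₀² = 1/13.1279 − 5/76.0 = 0.076174 − 0.065789 = 0.010385.
Hence σ₀² = 1/0.010385 ≈ 96.3.

σ₀² = 96.3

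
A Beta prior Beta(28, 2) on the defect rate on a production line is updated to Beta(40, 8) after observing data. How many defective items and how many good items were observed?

12 defective items and 6 good items

A Beta(a, b) prior with s successes and f failures in binomial data gives a Beta(a+s, b+f) posterior.
Match parameters: s=40−28=12, f=8−2=6.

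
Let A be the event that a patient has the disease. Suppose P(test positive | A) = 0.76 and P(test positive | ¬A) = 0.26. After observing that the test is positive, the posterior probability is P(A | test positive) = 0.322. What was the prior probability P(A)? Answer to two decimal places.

Bayes' rule in odds form gives O(A|E) = O(A)·[P(E|A)/P(E|¬A)], hence O(A) = O(A|E)/LR.
Posterior odds = 0.322/(1−0.322) = 0.4749. LR = 0.76/0.26 = 2.9231.
Prior odds = 0.4749/2.9231 = 0.1625, so P(A) = 0.1625/(1+0.1625) ≈ 0.14.

P(A) = 0.14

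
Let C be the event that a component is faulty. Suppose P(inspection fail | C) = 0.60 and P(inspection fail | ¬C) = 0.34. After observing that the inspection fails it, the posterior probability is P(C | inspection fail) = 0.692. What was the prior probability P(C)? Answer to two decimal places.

P(C) = 0.56

In odds form, posterior odds = prior odds × likelihood ratio, so prior odds = posterior odds ÷ LR.
Posterior odds = 0.692/(1−0.692) = 2.2468. LR = 0.60/0.34 = 1.7647.
Prior odds = 2.2468/1.7647 = 1.2732, so P(C) = 1.2732/(1+1.2732) ≈ 0.56.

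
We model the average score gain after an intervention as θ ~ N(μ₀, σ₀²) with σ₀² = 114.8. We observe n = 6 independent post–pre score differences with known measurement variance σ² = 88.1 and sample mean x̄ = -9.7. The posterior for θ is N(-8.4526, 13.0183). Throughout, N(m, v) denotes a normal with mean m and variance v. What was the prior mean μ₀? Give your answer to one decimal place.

The posterior mean is a precision-weighted average: μ_n = (τ₀μ₀ + τ_data·x̄)/(τ₀+τ_data), with τ₀=1/σ₀² and τ_data=n/σ².
Here τ₀ = 1/114.8 = 0.008711 and τ_data = 6/88.1 = 0.068104, so τ_n = 0.076815.
Rearranging for μ₀: μ₀ = (μ_n·τ_n − τ_data·x̄)/τ₀ = (-8.4526·0.076815 − 0.068104·-9.7) / 0.008711 = 0.011322/0.008711 ≈ 1.3.

μ₀ = 1.3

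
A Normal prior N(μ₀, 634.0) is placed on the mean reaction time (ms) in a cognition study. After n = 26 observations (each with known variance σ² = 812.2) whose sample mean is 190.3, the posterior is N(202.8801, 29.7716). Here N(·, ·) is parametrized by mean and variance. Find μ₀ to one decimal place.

μ₀ = 458.2

With known observation variance, the Normal–Normal posterior has precision τ_n = τ₀ + n/σ² and mean μ_n = (τ₀μ₀ + (n/σ²)x̄)/τ_n.
Here τ₀ = 1/634.0 = 0.001577 and τ_data = 26/812.2 = 0.032012, so τ_n = 0.033589.
Rearranging for μ₀: μ₀ = (μ_n·τ_n − τ_data·x̄)/τ₀ = (202.8801·0.033589 − 0.032012·190.3) / 0.001577 = 0.722656/0.001577 ≈ 458.2.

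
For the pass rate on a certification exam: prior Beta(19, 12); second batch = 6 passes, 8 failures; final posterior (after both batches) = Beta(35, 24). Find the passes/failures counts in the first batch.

Sequential conjugate updates are equivalent to a single update on the pooled data, so total successes = posterior α − prior α and total failures = posterior β − prior β.
Total across both batches: 35−19=16 passes, 24−12=12 failures.
Subtract the second batch: 16−6=10 passes and 12−8=4 failures.

10 passes and 4 failures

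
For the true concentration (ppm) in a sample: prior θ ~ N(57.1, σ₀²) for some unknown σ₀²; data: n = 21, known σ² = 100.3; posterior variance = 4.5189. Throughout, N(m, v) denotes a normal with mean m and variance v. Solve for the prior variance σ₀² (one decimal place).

Posterior precision equals prior precision plus data precision: 1/σ_n² = 1/σ₀² + n/σ².
So 1/σ₀² = 1/4.5189 − 21/100.3 = 0.221293 − 0.209372 = 0.011921.
Hence σ₀² = 1/0.011921 ≈ 83.9.

σ₀² = 83.9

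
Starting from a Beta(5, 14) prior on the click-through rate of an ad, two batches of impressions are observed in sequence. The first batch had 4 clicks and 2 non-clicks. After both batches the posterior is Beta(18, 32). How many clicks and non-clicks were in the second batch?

9 clicks and 16 non-clicks

Because Beta–binomial updating is additive in the counts, the combined data contributed (α_post−α_prior, β_post−β_prior) successes and failures.
Total across both batches: 18−5=13 clicks, 32−14=18 non-clicks.
Subtract the first batch: 13−4=9 clicks and 18−2=16 non-clicks.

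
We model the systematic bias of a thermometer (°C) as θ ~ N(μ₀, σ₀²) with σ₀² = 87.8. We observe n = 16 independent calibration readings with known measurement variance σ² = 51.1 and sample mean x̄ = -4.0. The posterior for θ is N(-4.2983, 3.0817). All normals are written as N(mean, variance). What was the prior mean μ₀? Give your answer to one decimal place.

μ₀ = -12.5

The posterior mean is a precision-weighted average: μ_n = (τ₀μ₀ + τ_data·x̄)/(τ₀+τ_data), with τ₀=1/σ₀² and τ_data=n/σ².
Here τ₀ = 1/87.8 = 0.011390 and τ_data = 16/51.1 = 0.313112, so τ_n = 0.324502.
Rearranging for μ₀: μ₀ = (μ_n·τ_n − τ_data·x̄)/τ₀ = (-4.2983·0.324502 − 0.313112·-4.0) / 0.011390 = -0.142359/0.011390 ≈ -12.5.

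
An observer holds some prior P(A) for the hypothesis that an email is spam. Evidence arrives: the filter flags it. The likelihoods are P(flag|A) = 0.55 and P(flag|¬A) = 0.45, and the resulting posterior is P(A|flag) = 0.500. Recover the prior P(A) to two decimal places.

In odds form, posterior odds = prior odds × likelihood ratio, so prior odds = posterior odds ÷ LR.
Posterior odds = 0.500/(1−0.500) = 1.0000. LR = 0.55/0.45 = 1.2222.
Prior odds = 1.0000/1.2222 = 0.8182, so P(A) = 0.8182/(1+0.8182) ≈ 0.45.

P(A) = 0.45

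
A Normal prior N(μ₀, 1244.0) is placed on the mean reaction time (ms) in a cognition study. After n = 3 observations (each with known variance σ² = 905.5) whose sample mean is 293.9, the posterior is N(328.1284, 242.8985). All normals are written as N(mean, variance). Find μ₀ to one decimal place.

The posterior mean is a precision-weighted average: μ_n = (τ₀μ₀ + τ_data·x̄)/(τ₀+τ_data), with τ₀=1/σ₀² and τ_data=n/σ².
Here τ₀ = 1/1244.0 = 0.000804 and τ_data = 3/905.5 = 0.003313, so τ_n = 0.004117.
Rearranging for μ₀: μ₀ = (μ_n·τ_n − τ_data·x̄)/τ₀ = (328.1284·0.004117 − 0.003313·293.9) / 0.000804 = 0.377214/0.000804 ≈ 469.2.

μ₀ = 469.2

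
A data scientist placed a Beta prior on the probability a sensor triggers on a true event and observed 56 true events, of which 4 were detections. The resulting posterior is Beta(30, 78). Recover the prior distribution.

Under Beta–binomial conjugacy the posterior parameters are (α+s, β+f).
Subtract the data counts: 30−4=26, 78−52=26.

Beta(26, 26)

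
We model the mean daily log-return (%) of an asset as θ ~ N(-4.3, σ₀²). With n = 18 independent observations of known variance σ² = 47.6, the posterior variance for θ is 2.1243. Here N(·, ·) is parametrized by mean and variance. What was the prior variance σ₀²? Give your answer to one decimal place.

σ₀² = 10.8

Posterior precision equals prior precision plus data precision: 1/σ_n² = 1/σ₀² + n/σ².
So 1/σ₀² = 1/2.1243 − 18/47.6 = 0.470743 − 0.378151 = 0.092592.
Hence σ₀² = 1/0.092592 ≈ 10.8.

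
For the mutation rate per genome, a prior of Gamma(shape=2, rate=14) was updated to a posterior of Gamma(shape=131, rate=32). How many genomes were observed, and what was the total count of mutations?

Gamma–Poisson conjugacy: posterior shape = α + Σxᵢ, posterior rate = β + n.
Matching: Σxᵢ = 131 − 2 = 129 and n = 32 − 14 = 18.

n = 18 genomes with total 129 mutations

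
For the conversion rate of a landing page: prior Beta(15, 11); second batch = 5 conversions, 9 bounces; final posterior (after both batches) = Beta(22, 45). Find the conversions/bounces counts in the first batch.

2 conversions and 25 bounces

Sequential conjugate updates are equivalent to a single update on the pooled data, so total successes = posterior α − prior α and total failures = posterior β − prior β.
Total across both batches: 22−15=7 conversions, 45−11=34 bounces.
Subtract the second batch: 7−5=2 conversions and 34−9=25 bounces.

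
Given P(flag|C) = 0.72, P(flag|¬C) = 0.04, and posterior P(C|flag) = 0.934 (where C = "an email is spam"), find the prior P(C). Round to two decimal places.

P(C) = 0.44

In odds form, posterior odds = prior odds × likelihood ratio, so prior odds = posterior odds ÷ LR.
Posterior odds = 0.934/(1−0.934) = 14.1515. LR = 0.72/0.04 = 18.0000.
Prior odds = 14.1515/18.0000 = 0.7862, so P(C) = 0.7862/(1+0.7862) ≈ 0.44.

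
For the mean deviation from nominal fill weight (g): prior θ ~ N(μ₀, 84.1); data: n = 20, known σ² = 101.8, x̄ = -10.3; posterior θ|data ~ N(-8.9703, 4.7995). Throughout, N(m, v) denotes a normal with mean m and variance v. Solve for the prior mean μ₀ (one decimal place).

The posterior mean is a precision-weighted average: μ_n = (τ₀μ₀ + τ_data·x̄)/(τ₀+τ_data), with τ₀=1/σ₀² and τ_data=n/σ².
Here τ₀ = 1/84.1 = 0.011891 and τ_data = 20/101.8 = 0.196464, so τ_n = 0.208355.
Rearranging for μ₀: μ₀ = (μ_n·τ_n − τ_data·x̄)/τ₀ = (-8.9703·0.208355 − 0.196464·-10.3) / 0.011891 = 0.154572/0.011891 ≈ 13.0.

μ₀ = 13.0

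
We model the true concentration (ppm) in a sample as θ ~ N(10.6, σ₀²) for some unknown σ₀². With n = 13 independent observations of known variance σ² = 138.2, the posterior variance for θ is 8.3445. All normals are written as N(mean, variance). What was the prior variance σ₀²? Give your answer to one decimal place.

σ₀² = 38.8

Posterior precision equals prior precision plus data precision: 1/σ_n² = 1/σ₀² + n/σ².
So 1/σ₀² = 1/8.3445 − 13/138.2 = 0.119839 − 0.094067 = 0.025772.
Hence σ₀² = 1/0.025772 ≈ 38.8.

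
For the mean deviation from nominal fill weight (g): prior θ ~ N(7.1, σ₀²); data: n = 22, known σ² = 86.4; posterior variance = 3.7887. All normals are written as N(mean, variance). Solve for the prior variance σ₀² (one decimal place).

For the Normal–Normal model with known σ², precisions add: τ_n = τ₀ + n/σ².
So 1/σ₀² = 1/3.7887 − 22/86.4 = 0.263943 − 0.254630 = 0.009313.
Hence σ₀² = 1/0.009313 ≈ 107.4.

σ₀² = 107.4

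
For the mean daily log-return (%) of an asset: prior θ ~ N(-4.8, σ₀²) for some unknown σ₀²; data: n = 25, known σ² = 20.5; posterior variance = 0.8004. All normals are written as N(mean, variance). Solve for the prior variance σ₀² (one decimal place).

Posterior precision equals prior precision plus data precision: 1/σ_n² = 1/σ₀² + n/σ².
So 1/σ₀² = 1/0.8004 − 25/20.5 = 1.249375 − 1.219512 = 0.029863.
Hence σ₀² = 1/0.029863 ≈ 33.5.

σ₀² = 33.5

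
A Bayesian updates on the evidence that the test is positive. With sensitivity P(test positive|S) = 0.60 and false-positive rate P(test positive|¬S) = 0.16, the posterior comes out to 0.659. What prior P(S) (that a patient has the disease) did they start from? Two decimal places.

In odds form, posterior odds = prior odds × likelihood ratio, so prior odds = posterior odds ÷ LR.
Posterior odds = 0.659/(1−0.659) = 1.9326. LR = 0.60/0.16 = 3.7500.
Prior odds = 1.9326/3.7500 = 0.5154, so P(S) = 0.5154/(1+0.5154) ≈ 0.34.

P(S) = 0.34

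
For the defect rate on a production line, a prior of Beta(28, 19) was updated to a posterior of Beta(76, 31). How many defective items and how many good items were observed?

A Beta(α, β) prior with s successes and f failures in binomial data gives a Beta(α+s, β+f) posterior.
So s = 76 − 28 = 48 and f = 31 − 19 = 12.

48 defective items and 12 good items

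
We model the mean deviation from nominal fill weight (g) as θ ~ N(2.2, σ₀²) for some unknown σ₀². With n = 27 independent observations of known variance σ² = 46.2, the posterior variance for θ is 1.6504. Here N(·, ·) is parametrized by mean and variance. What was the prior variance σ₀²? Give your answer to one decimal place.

σ₀² = 46.5

Posterior precision equals prior precision plus data precision: 1/σ_n² = 1/σ₀² + n/σ².
So 1/σ₀² = 1/1.6504 − 27/46.2 = 0.605914 − 0.584416 = 0.021498.
Hence σ₀² = 1/0.021498 ≈ 46.5.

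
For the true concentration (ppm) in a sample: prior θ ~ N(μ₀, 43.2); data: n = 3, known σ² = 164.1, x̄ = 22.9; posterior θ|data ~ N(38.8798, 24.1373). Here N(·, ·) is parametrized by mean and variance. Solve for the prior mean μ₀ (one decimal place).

μ₀ = 51.5

With known observation variance, the Normal–Normal posterior has precision τ_n = τ₀ + n/σ² and mean μ_n = (τ₀μ₀ + (n/σ²)x̄)/τ_n.
Here τ₀ = 1/43.2 = 0.023148 and τ_data = 3/164.1 = 0.018282, so τ_n = 0.041430.
Rearranging for μ₀: μ₀ = (μ_n·τ_n − τ_data·x̄)/τ₀ = (38.8798·0.041430 − 0.018282·22.9) / 0.023148 = 1.192132/0.023148 ≈ 51.5.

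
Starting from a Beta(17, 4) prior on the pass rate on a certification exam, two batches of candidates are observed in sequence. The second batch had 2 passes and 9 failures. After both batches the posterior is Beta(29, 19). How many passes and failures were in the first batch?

Because Beta–binomial updating is additive in the counts, the combined data contributed (α_post−α_prior, β_post−β_prior) successes and failures.
Total across both batches: 29−17=12 passes, 19−4=15 failures.
Subtract the second batch: 12−2=10 passes and 15−9=6 failures.

10 passes and 6 failures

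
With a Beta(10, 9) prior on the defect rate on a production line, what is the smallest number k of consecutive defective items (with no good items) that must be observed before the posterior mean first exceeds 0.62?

After k defective items and 0 good items the posterior is Beta(10+k, 9), with mean (10+k)/(10+9+k).
Set (10+k)/(19+k) > 0.62 and solve: k > (0.62·19 − 10)/(1 − 0.62) = 4.684.
The smallest integer exceeding 4.684 is 5, and checking k=5: (15)/(24) = 0.6250 > 0.62.

k = 5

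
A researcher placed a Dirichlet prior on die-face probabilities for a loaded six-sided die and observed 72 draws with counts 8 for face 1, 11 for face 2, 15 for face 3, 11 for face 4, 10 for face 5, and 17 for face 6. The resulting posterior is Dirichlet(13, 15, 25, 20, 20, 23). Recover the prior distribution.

For a Dirichlet(α) prior with multinomial counts c, the posterior is Dirichlet(α + c) componentwise.
Subtract each count from the matching posterior parameter: 13−8=5, 15−11=4, 25−15=10, 20−11=9, 20−10=10, 23−17=6.

Dirichlet(5, 4, 10, 9, 10, 6)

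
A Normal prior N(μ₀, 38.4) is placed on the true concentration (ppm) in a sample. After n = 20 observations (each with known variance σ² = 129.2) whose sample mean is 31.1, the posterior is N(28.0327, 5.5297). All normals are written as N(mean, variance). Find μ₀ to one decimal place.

The posterior mean is a precision-weighted average: μ_n = (τ₀μ₀ + τ_data·x̄)/(τ₀+τ_data), with τ₀=1/σ₀² and τ_data=n/σ².
Here τ₀ = 1/38.4 = 0.026042 and τ_data = 20/129.2 = 0.154799, so τ_n = 0.180841.
Rearranging for μ₀: μ₀ = (μ_n·τ_n − τ_data·x̄)/τ₀ = (28.0327·0.180841 − 0.154799·31.1) / 0.026042 = 0.255213/0.026042 ≈ 9.8.

μ₀ = 9.8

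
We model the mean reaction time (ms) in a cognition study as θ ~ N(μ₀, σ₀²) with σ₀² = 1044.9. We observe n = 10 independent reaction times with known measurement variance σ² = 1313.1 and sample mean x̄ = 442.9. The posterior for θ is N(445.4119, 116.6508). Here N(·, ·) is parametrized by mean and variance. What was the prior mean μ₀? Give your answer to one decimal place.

μ₀ = 465.4

With known observation variance, the Normal–Normal posterior has precision τ_n = τ₀ + n/σ² and mean μ_n = (τ₀μ₀ + (n/σ²)x̄)/τ_n.
Here τ₀ = 1/1044.9 = 0.000957 and τ_data = 10/1313.1 = 0.007616, so τ_n = 0.008573.
Rearranging for μ₀: μ₀ = (μ_n·τ_n − τ_data·x̄)/τ₀ = (445.4119·0.008573 − 0.007616·442.9) / 0.000957 = 0.445390/0.000957 ≈ 465.4.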